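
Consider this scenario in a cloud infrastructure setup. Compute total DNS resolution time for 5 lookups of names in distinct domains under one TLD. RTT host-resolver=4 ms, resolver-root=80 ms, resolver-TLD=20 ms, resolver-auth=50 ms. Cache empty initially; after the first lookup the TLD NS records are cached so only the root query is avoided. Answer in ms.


Lookup 1 (cold cache): local + root + TLD + auth = 4 + 80 + 20 + 50 = 154 ms
Lookups 2..5 (TLD NS cached -> skip root; new domain -> still ask TLD and auth): local + TLD + auth = 4 + 20 + 50 = 74 ms each
Remaining 4 lookups: 4 * 74 = 296 ms
Total = 154 + 296 = 450 ms

450


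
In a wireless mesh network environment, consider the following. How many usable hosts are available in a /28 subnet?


Given: subnet mask /28
Host bits = 32 - 28 = 4
Total addresses = 2^4 = 16
Usable hosts = 16 - 2 (network + broadcast) = 14

14


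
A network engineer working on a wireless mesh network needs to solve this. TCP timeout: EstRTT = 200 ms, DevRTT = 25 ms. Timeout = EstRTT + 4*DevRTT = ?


Given: EstRTT = 200 ms, DevRTT = 25 ms
Timeout = EstRTT + 4 * DevRTT
4 * DevRTT = 4 * 25 = 100
Timeout = 200 + 100 = 300 ms

300


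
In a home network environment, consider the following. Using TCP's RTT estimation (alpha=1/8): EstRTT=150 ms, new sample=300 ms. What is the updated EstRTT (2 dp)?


Given: EstRTT = 150 ms, SampleRTT = 300 ms, alpha = 1/8
New EstRTT = (1 - alpha) * EstRTT + alpha * SampleRTT
(7/8) * 150 = 131.25
(1/8) * 300 = 37.5
New EstRTT = 131.25 + 37.5 = 168.75 ms -> 168.75 ms (2 dp)

168.75


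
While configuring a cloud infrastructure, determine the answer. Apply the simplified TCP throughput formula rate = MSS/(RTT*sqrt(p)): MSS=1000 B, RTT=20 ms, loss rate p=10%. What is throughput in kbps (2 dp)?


Given: MSS = 1000 bytes, RTT = 20 ms, loss = 10%
RTT in seconds = 20 / 1000 = 0.02
Loss rate = 10% = 0.1
sqrt(loss) = sqrt(0.1) = 0.316227766017
Throughput (bytes/s) = 1000 / (0.02 * 0.316227766017) = 158113.8830
Throughput (kbps) = 158113.8830 * 8 / 1000 = 1264.911064 -> 1264.91 kbps (2 dp)

1264.91


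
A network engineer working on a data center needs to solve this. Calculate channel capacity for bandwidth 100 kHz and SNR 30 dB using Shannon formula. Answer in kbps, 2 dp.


Given: B = 100 kHz, SNR = 30 dB
SNR linear = 10^(30/10) = 1000
1 + SNR = 1001
log2(1001) = 9.9672262588
C = 100 * 1000 * 9.9672262588 = 996722.6259 bps
C = 996.722626 kbps -> 996.72 kbps (2 dp)

996.72


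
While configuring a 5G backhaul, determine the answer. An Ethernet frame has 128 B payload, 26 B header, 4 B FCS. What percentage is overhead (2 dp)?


Given: payload = 128 B, header = 26 B, trailer = 4 B
Overhead bytes = header + trailer = 26 + 4 = 30
Total frame = payload + overhead = 128 + 30 = 158
Overhead % = 30 / 158 * 100 = 18.9873% -> 18.99% (2 dp)

18.99


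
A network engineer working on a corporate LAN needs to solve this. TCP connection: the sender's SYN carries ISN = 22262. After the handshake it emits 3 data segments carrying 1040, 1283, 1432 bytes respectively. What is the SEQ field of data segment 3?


The SYN occupies sequence number ISN = 22262, so the first data byte is ISN + 1 = 22263.
SEQ of data segment i = (ISN + 1) + sum of payload sizes of segments 1..i-1.
Segment 1: SEQ = 22263, payload = 1040 bytes
Segment 2: SEQ = 23303, payload = 1283 bytes
Segment 3: SEQ = 24586, payload = 1432 bytes
SEQ of segment 3 = 22263 + 1040 + 1283 = 24586

24586


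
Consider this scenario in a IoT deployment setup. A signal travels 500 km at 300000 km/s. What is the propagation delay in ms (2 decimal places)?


Given: distance = 500 km, speed = 300000 km/s
Delay = distance / speed = 500 / 300000 seconds
Delay in ms = 500 * 1000 / 300000
Delay = 1.6667 ms
Rounded to 2 dp = 1.67 ms

1.67


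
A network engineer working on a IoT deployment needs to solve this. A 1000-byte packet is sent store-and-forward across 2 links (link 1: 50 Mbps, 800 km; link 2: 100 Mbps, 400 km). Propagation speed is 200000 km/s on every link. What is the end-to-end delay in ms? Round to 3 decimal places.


Packet = 1000 bytes = 8000 bits. Store-and-forward: sum (t_trans + t_prop) per link.
Link 1: t_trans = 8000/(50*10^6) s = 0.1600 ms; t_prop = 800/200000 s = 4.0000 ms; subtotal = 4.1600 ms
Link 2: t_trans = 8000/(100*10^6) s = 0.0800 ms; t_prop = 400/200000 s = 2.0000 ms; subtotal = 2.0800 ms
End-to-end = 4.1600 + 2.0800 = 6.2400 ms -> 6.240 ms (3 dp)

6.240


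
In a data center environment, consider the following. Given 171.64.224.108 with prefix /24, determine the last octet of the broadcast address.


Given: IP = 171.64.224.108, prefix = /24
Host bits = 32 - 24 = 8
Network last octet = 108 AND mask = 0
Host part size = 2^8 - 1 = 255
Broadcast last octet = 0 OR 255 = 255

255


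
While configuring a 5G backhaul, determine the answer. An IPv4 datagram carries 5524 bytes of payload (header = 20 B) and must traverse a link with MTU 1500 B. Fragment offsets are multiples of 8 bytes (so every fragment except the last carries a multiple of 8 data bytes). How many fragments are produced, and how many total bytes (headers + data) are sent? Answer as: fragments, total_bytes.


Max data per non-final fragment = floor((MTU - header)/8)*8 = floor((1500 - 20)/8)*8 = floor(1480/8)*8 = 1480 B
Final fragment needs no 8-byte alignment: it can carry up to MTU - header = 1480 B
Non-final fragments needed = ceil((payload - 1480) / 1480) = ceil(4044/1480) = ceil(2.7324) = 3
Number of fragments = 3 + 1 = 4
Fragment sizes (data): 3 * 1480 B + 1084 B (last, 1084 <= 1480 OK)
Total bytes sent = payload + n_frags * header = 5524 + 4*20 = 5524 + 80 = 5604 B

4, 5604


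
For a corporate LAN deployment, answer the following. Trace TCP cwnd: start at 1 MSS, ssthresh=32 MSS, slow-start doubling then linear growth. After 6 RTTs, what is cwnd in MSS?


RTT 0: cwnd = 1 MSS (initial)
RTT 1: cwnd = 2 MSS (slow start, doubled)
RTT 2: cwnd = 4 MSS (slow start, doubled)
RTT 3: cwnd = 8 MSS (slow start, doubled)
RTT 4: cwnd = 16 MSS (slow start, doubled)
RTT 5: cwnd = 32 MSS (slow start, doubled)
RTT 6: cwnd = 33 MSS (congestion avoidance, +1)

33


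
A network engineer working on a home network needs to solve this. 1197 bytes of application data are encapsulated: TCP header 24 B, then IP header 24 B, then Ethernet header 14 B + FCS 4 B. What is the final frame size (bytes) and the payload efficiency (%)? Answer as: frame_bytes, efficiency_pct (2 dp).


TCP segment = 1197 + 24 = 1221 B
IP packet = 1221 + 24 = 1245 B
Ethernet frame = 1245 + 14 + 4 = 1263 B
Efficiency = app / frame = 1197 / 1263 = 0.947743 = 94.7743% -> 94.77% (2 dp)

1263, 94.77


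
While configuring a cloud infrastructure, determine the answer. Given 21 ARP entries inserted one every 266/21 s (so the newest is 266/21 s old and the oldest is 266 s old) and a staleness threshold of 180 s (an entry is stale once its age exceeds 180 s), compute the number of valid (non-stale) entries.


Ages are k * 266/21 s for k = 1..21 (spacing = 12.6667 s).
Entry k is valid iff k * 266/21 <= 180 iff k <= 21 * 180 / 266 = 14.2105
n_valid = floor(14.2105) = 14
(n_stale = 21 - 14 = 7)

14


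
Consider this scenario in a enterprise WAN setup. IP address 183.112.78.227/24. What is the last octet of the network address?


Given: IP = 183.112.78.227, prefix = /24
Subnet mask = 255.255.255.0
Last octet of IP: 227
Last octet of mask: 0
Network last octet = 227 AND 0 = 0

0


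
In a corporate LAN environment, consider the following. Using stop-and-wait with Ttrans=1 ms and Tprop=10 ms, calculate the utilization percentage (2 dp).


Given: Ttrans = 1 ms, Tprop = 10 ms
RTT = 2 * Tprop = 2 * 10 = 20 ms
U = Ttrans / (Ttrans + RTT)
U = 1 / (1 + 20)
U = 1 / 21 = 0.047619
U% = 4.76%

4.76


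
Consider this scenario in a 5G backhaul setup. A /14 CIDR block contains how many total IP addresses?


Given: CIDR prefix /14
Host bits = 32 - 14 = 18
Total addresses = 2^18 = 262144

262144


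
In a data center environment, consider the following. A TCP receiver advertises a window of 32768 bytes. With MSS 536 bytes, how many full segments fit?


Given: RWND = 32768 bytes, MSS = 536 bytes
Full segments = floor(RWND / MSS)
Full segments = floor(32768 / 536)
Full segments = floor(61.1343) = 61

61


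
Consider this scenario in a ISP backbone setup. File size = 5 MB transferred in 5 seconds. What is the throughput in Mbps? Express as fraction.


Given: file = 5 MB, time = 5 s
File in Mb = 5 * 8 = 40 Mb
Throughput = 40 / 5 Mbps
Throughput = 8 Mbps

8


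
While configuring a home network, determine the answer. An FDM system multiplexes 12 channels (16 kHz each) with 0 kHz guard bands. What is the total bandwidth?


Given: 12 channels, 16 kHz each, guard = 0 kHz
Channel bandwidth = 12 * 16 = 192 kHz
Guard bands = 11 gaps * 0 kHz = 0 kHz
Total = 192 + 0 = 192 kHz

192


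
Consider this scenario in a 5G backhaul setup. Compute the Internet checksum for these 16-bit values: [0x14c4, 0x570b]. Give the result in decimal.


Given words: [0x14c4, 0x570b]
Step 1: Sum all words
Raw sum = 5316 + 22283 = 27599
One's complement = ~27599 & 0xFFFF = 37936

37936


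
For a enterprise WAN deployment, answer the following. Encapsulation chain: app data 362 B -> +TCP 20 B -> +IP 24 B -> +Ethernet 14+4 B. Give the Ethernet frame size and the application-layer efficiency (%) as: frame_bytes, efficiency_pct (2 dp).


TCP segment = 362 + 20 = 382 B
IP packet = 382 + 24 = 406 B
Ethernet frame = 406 + 14 + 4 = 424 B
Efficiency = app / frame = 362 / 424 = 0.853774 = 85.3774% -> 85.38% (2 dp)

424, 85.38


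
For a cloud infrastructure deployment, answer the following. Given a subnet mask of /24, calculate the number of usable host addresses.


Given: subnet mask /24
Host bits = 32 - 24 = 8
Total addresses = 2^8 = 256
Usable hosts = 256 - 2 (network + broadcast) = 254

254


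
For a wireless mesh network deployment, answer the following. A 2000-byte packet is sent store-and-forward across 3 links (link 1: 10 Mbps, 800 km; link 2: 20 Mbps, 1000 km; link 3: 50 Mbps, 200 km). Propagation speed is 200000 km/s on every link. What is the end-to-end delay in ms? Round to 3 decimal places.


Packet = 2000 bytes = 16000 bits. Store-and-forward: sum (t_trans + t_prop) per link.
Link 1: t_trans = 16000/(10*10^6) s = 1.6000 ms; t_prop = 800/200000 s = 4.0000 ms; subtotal = 5.6000 ms
Link 2: t_trans = 16000/(20*10^6) s = 0.8000 ms; t_prop = 1000/200000 s = 5.0000 ms; subtotal = 5.8000 ms
Link 3: t_trans = 16000/(50*10^6) s = 0.3200 ms; t_prop = 200/200000 s = 1.0000 ms; subtotal = 1.3200 ms
End-to-end = 5.6000 + 5.8000 + 1.3200 = 12.7200 ms -> 12.720 ms (3 dp)

12.720


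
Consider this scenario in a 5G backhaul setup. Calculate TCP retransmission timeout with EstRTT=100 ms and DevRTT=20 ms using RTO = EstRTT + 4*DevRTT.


Given: EstRTT = 100 ms, DevRTT = 20 ms
Timeout = EstRTT + 4 * DevRTT
4 * DevRTT = 4 * 20 = 80
Timeout = 100 + 80 = 180 ms

180


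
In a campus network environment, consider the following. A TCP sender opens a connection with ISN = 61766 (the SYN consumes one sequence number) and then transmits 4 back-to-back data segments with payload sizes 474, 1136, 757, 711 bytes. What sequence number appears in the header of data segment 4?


The SYN occupies sequence number ISN = 61766, so the first data byte is ISN + 1 = 61767.
SEQ of data segment i = (ISN + 1) + sum of payload sizes of segments 1..i-1.
Segment 1: SEQ = 61767, payload = 474 bytes
Segment 2: SEQ = 62241, payload = 1136 bytes
Segment 3: SEQ = 63377, payload = 757 bytes
Segment 4: SEQ = 64134, payload = 711 bytes
SEQ of segment 4 = 61767 + 474 + 1136 + 757 = 64134

64134


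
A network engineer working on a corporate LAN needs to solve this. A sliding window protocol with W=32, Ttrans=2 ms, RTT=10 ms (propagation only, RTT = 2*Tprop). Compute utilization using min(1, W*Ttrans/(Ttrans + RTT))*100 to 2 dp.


Given: W = 32, Ttrans = 2 ms, RTT = 10 ms (= 2 * Tprop, Tprop = 5 ms)
Cycle time = Ttrans + RTT = 2 + 10 = 12 ms (first packet sent until its ACK returns)
W * Ttrans = 32 * 2 = 64 ms of sending per cycle
W * Ttrans / (Ttrans + RTT) = 64 / 12 = 5.333333
U = min(1, 5.333333) = 1.000000
U% = 100.00%

100.00


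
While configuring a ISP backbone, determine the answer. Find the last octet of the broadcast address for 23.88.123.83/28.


Given: IP = 23.88.123.83, prefix = /28
Host bits = 32 - 28 = 4
Network last octet = 83 AND mask = 80
Host part size = 2^4 - 1 = 15
Broadcast last octet = 80 OR 15 = 95

95


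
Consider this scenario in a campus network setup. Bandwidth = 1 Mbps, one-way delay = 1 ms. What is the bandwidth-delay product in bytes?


Given: bandwidth = 1 Mbps, delay = 1 ms
BDP in bits = 1 * 10^6 * 1 / 1000
BDP in bits = 1000
BDP in bytes = 1000 / 8 = 125

125


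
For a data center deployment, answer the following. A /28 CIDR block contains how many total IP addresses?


Given: CIDR prefix /28
Host bits = 32 - 28 = 4
Total addresses = 2^4 = 16

16


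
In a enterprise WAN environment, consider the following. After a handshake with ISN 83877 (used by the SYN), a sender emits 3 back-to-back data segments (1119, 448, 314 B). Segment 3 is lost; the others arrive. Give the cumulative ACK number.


SYN uses sequence number 83877; first data byte = ISN + 1 = 83878.
Segment 1: SEQ = 83878, len = 1119 B, covers [83878, 84996]
Segment 2: SEQ = 84997, len = 448 B, covers [84997, 85444]
Segment 3: SEQ = 85445, len = 314 B, covers [85445, 85758] [LOST]
In-order data received: bytes [83878, 85444] (segments 1..2).
Segment 3 missing -> gap begins at byte 85445.
Cumulative ACK = next expected in-order byte = 83878 + 1119 + 448 = 85445

85445


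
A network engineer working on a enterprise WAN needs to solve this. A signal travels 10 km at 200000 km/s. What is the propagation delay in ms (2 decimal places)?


Given: distance = 10 km, speed = 200000 km/s
Delay = distance / speed = 10 / 200000 seconds
Delay in ms = 10 * 1000 / 200000
Delay = 0.0500 ms
Rounded to 2 dp = 0.05 ms

0.05


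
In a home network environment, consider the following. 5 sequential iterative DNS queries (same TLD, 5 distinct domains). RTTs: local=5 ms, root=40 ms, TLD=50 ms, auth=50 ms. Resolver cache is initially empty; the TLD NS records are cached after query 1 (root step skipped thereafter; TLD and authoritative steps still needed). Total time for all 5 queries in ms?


Lookup 1 (cold cache): local + root + TLD + auth = 5 + 40 + 50 + 50 = 145 ms
Lookups 2..5 (TLD NS cached -> skip root; new domain -> still ask TLD and auth): local + TLD + auth = 5 + 50 + 50 = 105 ms each
Remaining 4 lookups: 4 * 105 = 420 ms
Total = 145 + 420 = 565 ms

565


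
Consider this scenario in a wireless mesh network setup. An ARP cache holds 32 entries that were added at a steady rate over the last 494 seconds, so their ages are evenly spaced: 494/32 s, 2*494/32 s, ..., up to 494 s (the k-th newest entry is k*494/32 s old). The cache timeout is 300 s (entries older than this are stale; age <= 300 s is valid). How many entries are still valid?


Ages are k * 494/32 s for k = 1..32 (spacing = 15.4375 s).
Entry k is valid iff k * 494/32 <= 300 iff k <= 32 * 300 / 494 = 19.4332
n_valid = floor(19.4332) = 19
(n_stale = 32 - 19 = 13)

19


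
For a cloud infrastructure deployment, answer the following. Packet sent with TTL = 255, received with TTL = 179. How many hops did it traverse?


Given: initial TTL = 255, received TTL = 179
Hops = initial TTL - received TTL
Hops = 255 - 179 = 76

76


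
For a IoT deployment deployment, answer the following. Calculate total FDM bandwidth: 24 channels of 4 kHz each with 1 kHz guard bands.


Given: 24 channels, 4 kHz each, guard = 1 kHz
Channel bandwidth = 24 * 4 = 96 kHz
Guard bands = 23 gaps * 1 kHz = 23 kHz
Total = 96 + 23 = 119 kHz

119


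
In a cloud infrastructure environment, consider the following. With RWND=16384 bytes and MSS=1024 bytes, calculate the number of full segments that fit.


Given: RWND = 16384 bytes, MSS = 1024 bytes
Full segments = floor(RWND / MSS)
Full segments = floor(16384 / 1024)
Full segments = floor(16.0) = 16

16


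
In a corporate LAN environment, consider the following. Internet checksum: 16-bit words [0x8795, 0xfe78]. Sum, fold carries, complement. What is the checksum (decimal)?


Given words: [0x8795, 0xfe78]
Step 1: Sum all words
Raw sum = 34709 + 65144 = 99853
Step 2: Fold carry: (34317 + 1) = 34318
One's complement = ~34318 & 0xFFFF = 31217

31217


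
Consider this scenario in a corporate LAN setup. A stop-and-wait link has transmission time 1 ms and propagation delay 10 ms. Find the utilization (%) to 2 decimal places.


Given: Ttrans = 1 ms, Tprop = 10 ms
RTT = 2 * Tprop = 2 * 10 = 20 ms
U = Ttrans / (Ttrans + RTT)
U = 1 / (1 + 20)
U = 1 / 21 = 0.047619
U% = 4.76%

4.76


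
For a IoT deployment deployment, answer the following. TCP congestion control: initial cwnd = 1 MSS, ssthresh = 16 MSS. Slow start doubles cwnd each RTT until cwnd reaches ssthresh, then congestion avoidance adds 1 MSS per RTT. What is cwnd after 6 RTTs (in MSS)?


RTT 0: cwnd = 1 MSS (initial)
RTT 1: cwnd = 2 MSS (slow start, doubled)
RTT 2: cwnd = 4 MSS (slow start, doubled)
RTT 3: cwnd = 8 MSS (slow start, doubled)
RTT 4: cwnd = 16 MSS (slow start, doubled)
RTT 5: cwnd = 17 MSS (congestion avoidance, +1)
RTT 6: cwnd = 18 MSS (congestion avoidance, +1)

18


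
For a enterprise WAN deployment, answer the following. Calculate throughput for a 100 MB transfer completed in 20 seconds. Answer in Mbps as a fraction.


Given: file = 100 MB, time = 20 s
File in Mb = 100 * 8 = 800 Mb
Throughput = 800 / 20 Mbps
Throughput = 40 Mbps

40


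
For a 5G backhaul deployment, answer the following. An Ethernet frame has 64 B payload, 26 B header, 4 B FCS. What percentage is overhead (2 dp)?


Given: payload = 64 B, header = 26 B, trailer = 4 B
Overhead bytes = header + trailer = 26 + 4 = 30
Total frame = payload + overhead = 64 + 30 = 94
Overhead % = 30 / 94 * 100 = 31.9149% -> 31.91% (2 dp)

31.91


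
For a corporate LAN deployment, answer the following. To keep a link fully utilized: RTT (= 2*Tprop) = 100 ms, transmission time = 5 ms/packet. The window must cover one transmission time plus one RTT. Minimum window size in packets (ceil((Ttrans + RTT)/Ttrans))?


Given: Ttrans = 5 ms, RTT = 100 ms (= 2 * Tprop, Tprop = 50 ms)
Time until first ACK returns = Ttrans + RTT = 5 + 100 = 105 ms
Need W * Ttrans >= Ttrans + RTT  ->  W >= (Ttrans + RTT) / Ttrans
(Ttrans + RTT) / Ttrans = 105 / 5 = 21
W_min = ceil(21) = 21

21


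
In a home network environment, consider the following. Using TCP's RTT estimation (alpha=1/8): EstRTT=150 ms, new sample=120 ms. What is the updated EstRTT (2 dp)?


Given: EstRTT = 150 ms, SampleRTT = 120 ms, alpha = 1/8
New EstRTT = (1 - alpha) * EstRTT + alpha * SampleRTT
(7/8) * 150 = 131.25
(1/8) * 120 = 15
New EstRTT = 131.25 + 15 = 146.25 ms -> 146.25 ms (2 dp)

146.25


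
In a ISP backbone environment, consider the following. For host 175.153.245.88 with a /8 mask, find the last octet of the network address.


Given: IP = 175.153.245.88, prefix = /8
Subnet mask = 255.0.0.0
Last octet of IP: 88
Last octet of mask: 0
Network last octet = 88 AND 0 = 0

0


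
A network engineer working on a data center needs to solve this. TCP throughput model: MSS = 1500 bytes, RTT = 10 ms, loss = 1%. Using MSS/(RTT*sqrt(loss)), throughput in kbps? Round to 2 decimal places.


Given: MSS = 1500 bytes, RTT = 10 ms, loss = 1%
RTT in seconds = 10 / 1000 = 0.01
Loss rate = 1% = 0.01
sqrt(loss) = sqrt(0.01) = 0.1
Throughput (bytes/s) = 1500 / (0.01 * 0.1) = 1500000.0000
Throughput (kbps) = 1500000.0000 * 8 / 1000 = 12000.000000 -> 12000.00 kbps (2 dp)

12000.00


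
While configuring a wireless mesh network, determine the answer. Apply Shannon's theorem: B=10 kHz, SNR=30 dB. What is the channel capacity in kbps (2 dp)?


Given: B = 10 kHz, SNR = 30 dB
SNR linear = 10^(30/10) = 1000
1 + SNR = 1001
log2(1001) = 9.9672262588
C = 10 * 1000 * 9.9672262588 = 99672.2626 bps
C = 99.672263 kbps -> 99.67 kbps (2 dp)

99.67


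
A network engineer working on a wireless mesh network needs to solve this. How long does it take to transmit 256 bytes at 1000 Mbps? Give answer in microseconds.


Given: packet = 256 bytes, bandwidth = 1000 Mbps
Packet in bits = 256 * 8 = 2048 bits
Bandwidth = 1000 * 10^6 = 1000000000 bps
Time = 2048 / 1000000000 seconds
Time in us = 2048 * 10^6 / 1000000000 = 2.048

2.048


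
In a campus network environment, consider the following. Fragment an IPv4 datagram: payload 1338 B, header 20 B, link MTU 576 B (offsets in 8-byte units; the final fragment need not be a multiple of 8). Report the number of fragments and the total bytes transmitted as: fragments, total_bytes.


Max data per non-final fragment = floor((MTU - header)/8)*8 = floor((576 - 20)/8)*8 = floor(556/8)*8 = 552 B
Final fragment needs no 8-byte alignment: it can carry up to MTU - header = 556 B
Non-final fragments needed = ceil((payload - 556) / 552) = ceil(782/552) = ceil(1.4167) = 2
Number of fragments = 2 + 1 = 3
Fragment sizes (data): 2 * 552 B + 234 B (last, 234 <= 556 OK)
Total bytes sent = payload + n_frags * header = 1338 + 3*20 = 1338 + 60 = 1398 B

3, 1398


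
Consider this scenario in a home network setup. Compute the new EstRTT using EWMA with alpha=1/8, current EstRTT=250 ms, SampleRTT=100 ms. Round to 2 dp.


Given: EstRTT = 250 ms, SampleRTT = 100 ms, alpha = 1/8
New EstRTT = (1 - alpha) * EstRTT + alpha * SampleRTT
(7/8) * 250 = 218.75
(1/8) * 100 = 12.5
New EstRTT = 218.75 + 12.5 = 231.25 ms -> 231.25 ms (2 dp)

231.25


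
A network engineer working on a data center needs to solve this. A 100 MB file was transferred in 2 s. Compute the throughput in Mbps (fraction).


Given: file = 100 MB, time = 2 s
File in Mb = 100 * 8 = 800 Mb
Throughput = 800 / 2 Mbps
Throughput = 400 Mbps

400


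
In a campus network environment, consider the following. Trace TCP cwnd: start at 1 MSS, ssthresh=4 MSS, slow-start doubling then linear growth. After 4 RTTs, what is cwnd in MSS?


RTT 0: cwnd = 1 MSS (initial)
RTT 1: cwnd = 2 MSS (slow start, doubled)
RTT 2: cwnd = 4 MSS (slow start, doubled)
RTT 3: cwnd = 5 MSS (congestion avoidance, +1)
RTT 4: cwnd = 6 MSS (congestion avoidance, +1)

6


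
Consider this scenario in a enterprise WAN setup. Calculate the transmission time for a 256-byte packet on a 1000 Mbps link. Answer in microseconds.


Given: packet = 256 bytes, bandwidth = 1000 Mbps
Packet in bits = 256 * 8 = 2048 bits
Bandwidth = 1000 * 10^6 = 1000000000 bps
Time = 2048 / 1000000000 seconds
Time in us = 2048 * 10^6 / 1000000000 = 2.048

2.048


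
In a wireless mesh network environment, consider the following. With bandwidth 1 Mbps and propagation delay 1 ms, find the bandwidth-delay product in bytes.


Given: bandwidth = 1 Mbps, delay = 1 ms
BDP in bits = 1 * 10^6 * 1 / 1000
BDP in bits = 1000
BDP in bytes = 1000 / 8 = 125

125


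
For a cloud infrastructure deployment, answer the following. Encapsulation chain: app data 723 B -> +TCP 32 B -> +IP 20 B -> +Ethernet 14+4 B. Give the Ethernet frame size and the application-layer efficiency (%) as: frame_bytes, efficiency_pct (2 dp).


TCP segment = 723 + 32 = 755 B
IP packet = 755 + 20 = 775 B
Ethernet frame = 775 + 14 + 4 = 793 B
Efficiency = app / frame = 723 / 793 = 0.911728 = 91.1728% -> 91.17% (2 dp)

793, 91.17


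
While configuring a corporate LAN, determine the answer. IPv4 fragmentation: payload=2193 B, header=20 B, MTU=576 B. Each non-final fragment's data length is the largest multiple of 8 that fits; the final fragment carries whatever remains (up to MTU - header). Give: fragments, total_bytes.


Max data per non-final fragment = floor((MTU - header)/8)*8 = floor((576 - 20)/8)*8 = floor(556/8)*8 = 552 B
Final fragment needs no 8-byte alignment: it can carry up to MTU - header = 556 B
Non-final fragments needed = ceil((payload - 556) / 552) = ceil(1637/552) = ceil(2.9656) = 3
Number of fragments = 3 + 1 = 4
Fragment sizes (data): 3 * 552 B + 537 B (last, 537 <= 556 OK)
Total bytes sent = payload + n_frags * header = 2193 + 4*20 = 2193 + 80 = 2273 B

4, 2273


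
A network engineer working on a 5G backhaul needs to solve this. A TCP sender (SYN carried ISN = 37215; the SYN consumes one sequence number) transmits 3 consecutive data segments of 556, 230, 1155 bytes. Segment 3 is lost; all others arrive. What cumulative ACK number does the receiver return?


SYN uses sequence number 37215; first data byte = ISN + 1 = 37216.
Segment 1: SEQ = 37216, len = 556 B, covers [37216, 37771]
Segment 2: SEQ = 37772, len = 230 B, covers [37772, 38001]
Segment 3: SEQ = 38002, len = 1155 B, covers [38002, 39156] [LOST]
In-order data received: bytes [37216, 38001] (segments 1..2).
Segment 3 missing -> gap begins at byte 38002.
Cumulative ACK = next expected in-order byte = 37216 + 556 + 230 = 38002

38002


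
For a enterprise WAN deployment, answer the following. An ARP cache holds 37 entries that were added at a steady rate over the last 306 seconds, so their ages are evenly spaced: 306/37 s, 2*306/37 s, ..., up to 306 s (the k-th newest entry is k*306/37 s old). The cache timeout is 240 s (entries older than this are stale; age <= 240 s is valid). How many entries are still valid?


Ages are k * 306/37 s for k = 1..37 (spacing = 8.2703 s).
Entry k is valid iff k * 306/37 <= 240 iff k <= 37 * 240 / 306 = 29.0196
n_valid = floor(29.0196) = 29
(n_stale = 37 - 29 = 8)

29


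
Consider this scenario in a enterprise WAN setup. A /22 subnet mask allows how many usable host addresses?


Given: subnet mask /22
Host bits = 32 - 22 = 10
Total addresses = 2^10 = 1024
Usable hosts = 1024 - 2 (network + broadcast) = 1022

1022


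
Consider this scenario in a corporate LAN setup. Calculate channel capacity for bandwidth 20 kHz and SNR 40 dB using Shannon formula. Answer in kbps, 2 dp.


Given: B = 20 kHz, SNR = 40 dB
SNR linear = 10^(40/10) = 10000
1 + SNR = 10001
log2(10001) = 13.2878566418
C = 20 * 1000 * 13.2878566418 = 265757.1328 bps
C = 265.757133 kbps -> 265.76 kbps (2 dp)

265.76


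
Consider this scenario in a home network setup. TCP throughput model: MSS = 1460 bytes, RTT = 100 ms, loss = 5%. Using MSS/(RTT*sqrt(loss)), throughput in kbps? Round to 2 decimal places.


Given: MSS = 1460 bytes, RTT = 100 ms, loss = 5%
RTT in seconds = 100 / 1000 = 0.1
Loss rate = 5% = 0.05
sqrt(loss) = sqrt(0.05) = 0.223606797750
Throughput (bytes/s) = 1460 / (0.1 * 0.223606797750) = 65293.1849
Throughput (kbps) = 65293.1849 * 8 / 1000 = 522.345480 -> 522.35 kbps (2 dp)

522.35


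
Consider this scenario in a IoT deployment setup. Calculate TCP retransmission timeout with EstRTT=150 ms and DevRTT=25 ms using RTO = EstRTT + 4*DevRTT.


Given: EstRTT = 150 ms, DevRTT = 25 ms
Timeout = EstRTT + 4 * DevRTT
4 * DevRTT = 4 * 25 = 100
Timeout = 150 + 100 = 250 ms

250


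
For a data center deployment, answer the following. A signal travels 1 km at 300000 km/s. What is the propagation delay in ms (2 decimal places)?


Given: distance = 1 km, speed = 300000 km/s
Delay = distance / speed = 1 / 300000 seconds
Delay in ms = 1 * 1000 / 300000
Delay = 0.0033 ms
Rounded to 2 dp = 0.00 ms

0.00


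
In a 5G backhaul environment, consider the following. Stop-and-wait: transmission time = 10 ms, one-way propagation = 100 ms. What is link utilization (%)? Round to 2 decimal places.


Given: Ttrans = 10 ms, Tprop = 100 ms
RTT = 2 * Tprop = 2 * 100 = 200 ms
U = Ttrans / (Ttrans + RTT)
U = 10 / (10 + 200)
U = 10 / 210 = 0.047619
U% = 4.76%

4.76


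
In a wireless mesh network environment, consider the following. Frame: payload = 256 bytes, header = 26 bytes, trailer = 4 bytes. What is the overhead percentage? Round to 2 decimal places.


Given: payload = 256 B, header = 26 B, trailer = 4 B
Overhead bytes = header + trailer = 26 + 4 = 30
Total frame = payload + overhead = 256 + 30 = 286
Overhead % = 30 / 286 * 100 = 10.4895% -> 10.49% (2 dp)

10.49


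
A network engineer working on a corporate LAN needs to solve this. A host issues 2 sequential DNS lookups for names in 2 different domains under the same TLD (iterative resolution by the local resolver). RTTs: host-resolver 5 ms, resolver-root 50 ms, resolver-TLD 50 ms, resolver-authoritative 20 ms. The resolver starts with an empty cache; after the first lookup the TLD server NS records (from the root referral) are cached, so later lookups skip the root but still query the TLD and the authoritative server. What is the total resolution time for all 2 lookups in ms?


Lookup 1 (cold cache): local + root + TLD + auth = 5 + 50 + 50 + 20 = 125 ms
Lookups 2..2 (TLD NS cached -> skip root; new domain -> still ask TLD and auth): local + TLD + auth = 5 + 50 + 20 = 75 ms each
Remaining 1 lookups: 1 * 75 = 75 ms
Total = 125 + 75 = 200 ms

200


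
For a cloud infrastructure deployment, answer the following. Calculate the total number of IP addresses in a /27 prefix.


Given: CIDR prefix /27
Host bits = 32 - 27 = 5
Total addresses = 2^5 = 32

32


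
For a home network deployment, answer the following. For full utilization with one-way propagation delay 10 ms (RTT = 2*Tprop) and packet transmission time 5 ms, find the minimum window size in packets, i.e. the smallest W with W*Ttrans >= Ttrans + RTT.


Given: Ttrans = 5 ms, RTT = 20 ms (= 2 * Tprop, Tprop = 10 ms)
Time until first ACK returns = Ttrans + RTT = 5 + 20 = 25 ms
Need W * Ttrans >= Ttrans + RTT  ->  W >= (Ttrans + RTT) / Ttrans
(Ttrans + RTT) / Ttrans = 25 / 5 = 5
W_min = ceil(5) = 5

5


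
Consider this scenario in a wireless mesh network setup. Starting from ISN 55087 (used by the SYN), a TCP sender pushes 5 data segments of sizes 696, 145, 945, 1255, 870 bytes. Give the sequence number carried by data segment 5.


The SYN occupies sequence number ISN = 55087, so the first data byte is ISN + 1 = 55088.
SEQ of data segment i = (ISN + 1) + sum of payload sizes of segments 1..i-1.
Segment 1: SEQ = 55088, payload = 696 bytes
Segment 2: SEQ = 55784, payload = 145 bytes
Segment 3: SEQ = 55929, payload = 945 bytes
Segment 4: SEQ = 56874, payload = 1255 bytes
Segment 5: SEQ = 58129, payload = 870 bytes
SEQ of segment 5 = 55088 + 696 + 145 + 945 + 1255 = 58129

58129


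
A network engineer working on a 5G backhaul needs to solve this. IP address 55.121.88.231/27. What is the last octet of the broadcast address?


Given: IP = 55.121.88.231, prefix = /27
Host bits = 32 - 27 = 5
Network last octet = 231 AND mask = 224
Host part size = 2^5 - 1 = 31
Broadcast last octet = 224 OR 31 = 255

255


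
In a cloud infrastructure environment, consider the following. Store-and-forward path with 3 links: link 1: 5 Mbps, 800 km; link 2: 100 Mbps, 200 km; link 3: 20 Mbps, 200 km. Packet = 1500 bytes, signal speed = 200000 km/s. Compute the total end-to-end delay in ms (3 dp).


Packet = 1500 bytes = 12000 bits. Store-and-forward: sum (t_trans + t_prop) per link.
Link 1: t_trans = 12000/(5*10^6) s = 2.4000 ms; t_prop = 800/200000 s = 4.0000 ms; subtotal = 6.4000 ms
Link 2: t_trans = 12000/(100*10^6) s = 0.1200 ms; t_prop = 200/200000 s = 1.0000 ms; subtotal = 1.1200 ms
Link 3: t_trans = 12000/(20*10^6) s = 0.6000 ms; t_prop = 200/200000 s = 1.0000 ms; subtotal = 1.6000 ms
End-to-end = 6.4000 + 1.1200 + 1.6000 = 9.1200 ms -> 9.120 ms (3 dp)

9.120


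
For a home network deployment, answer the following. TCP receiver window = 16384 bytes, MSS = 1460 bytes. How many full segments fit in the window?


Given: RWND = 16384 bytes, MSS = 1460 bytes
Full segments = floor(RWND / MSS)
Full segments = floor(16384 / 1460)
Full segments = floor(11.2219) = 11

11


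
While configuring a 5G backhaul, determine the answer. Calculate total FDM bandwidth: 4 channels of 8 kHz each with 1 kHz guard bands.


Given: 4 channels, 8 kHz each, guard = 1 kHz
Channel bandwidth = 4 * 8 = 32 kHz
Guard bands = 3 gaps * 1 kHz = 3 kHz
Total = 32 + 3 = 35 kHz

35


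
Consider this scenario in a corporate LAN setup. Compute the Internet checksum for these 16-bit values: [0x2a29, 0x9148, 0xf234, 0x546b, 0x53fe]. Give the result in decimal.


Given words: [0x2a29, 0x9148, 0xf234, 0x546b, 0x53fe]
Step 1: Sum all words
Raw sum = 10793 + 37192 + 62004 + 21611 + 21502 = 153102
Step 2: Fold carry: (22030 + 2) = 22032
One's complement = ~22032 & 0xFFFF = 43503

43503


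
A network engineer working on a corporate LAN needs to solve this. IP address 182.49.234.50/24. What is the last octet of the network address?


Given: IP = 182.49.234.50, prefix = /24
Subnet mask = 255.255.255.0
Last octet of IP: 50
Last octet of mask: 0
Network last octet = 50 AND 0 = 0

0


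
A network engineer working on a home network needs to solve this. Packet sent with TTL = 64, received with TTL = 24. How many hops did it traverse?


Given: initial TTL = 64, received TTL = 24
Hops = initial TTL - received TTL
Hops = 64 - 24 = 40

40


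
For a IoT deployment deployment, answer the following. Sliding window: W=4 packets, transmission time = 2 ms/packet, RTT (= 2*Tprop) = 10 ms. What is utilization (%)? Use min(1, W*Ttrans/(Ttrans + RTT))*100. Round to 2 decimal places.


Given: W = 4, Ttrans = 2 ms, RTT = 10 ms (= 2 * Tprop, Tprop = 5 ms)
Cycle time = Ttrans + RTT = 2 + 10 = 12 ms (first packet sent until its ACK returns)
W * Ttrans = 4 * 2 = 8 ms of sending per cycle
W * Ttrans / (Ttrans + RTT) = 8 / 12 = 0.666667
U = min(1, 0.666667) = 0.666667
U% = 66.67%

66.67


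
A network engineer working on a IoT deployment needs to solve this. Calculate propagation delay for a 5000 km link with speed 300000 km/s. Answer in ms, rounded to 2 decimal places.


Given: distance = 5000 km, speed = 300000 km/s
Delay = distance / speed = 5000 / 300000 seconds
Delay in ms = 5000 * 1000 / 300000
Delay = 16.6667 ms
Rounded to 2 dp = 16.67 ms

16.67


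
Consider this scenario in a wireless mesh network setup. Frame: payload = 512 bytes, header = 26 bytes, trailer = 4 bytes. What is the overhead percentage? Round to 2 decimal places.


Given: payload = 512 B, header = 26 B, trailer = 4 B
Overhead bytes = header + trailer = 26 + 4 = 30
Total frame = payload + overhead = 512 + 30 = 542
Overhead % = 30 / 542 * 100 = 5.5351% -> 5.54% (2 dp)

5.54


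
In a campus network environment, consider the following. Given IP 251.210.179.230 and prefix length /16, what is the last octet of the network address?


Given: IP = 251.210.179.230, prefix = /16
Subnet mask = 255.255.0.0
Last octet of IP: 230
Last octet of mask: 0
Network last octet = 230 AND 0 = 0

0


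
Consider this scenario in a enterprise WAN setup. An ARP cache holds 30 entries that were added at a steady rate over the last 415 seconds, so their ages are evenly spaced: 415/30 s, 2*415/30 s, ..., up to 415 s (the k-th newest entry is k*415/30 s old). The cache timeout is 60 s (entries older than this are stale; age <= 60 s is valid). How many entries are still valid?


Ages are k * 415/30 s for k = 1..30 (spacing = 13.8333 s).
Entry k is valid iff k * 415/30 <= 60 iff k <= 30 * 60 / 415 = 4.3373
n_valid = floor(4.3373) = 4
(n_stale = 30 - 4 = 26)

4


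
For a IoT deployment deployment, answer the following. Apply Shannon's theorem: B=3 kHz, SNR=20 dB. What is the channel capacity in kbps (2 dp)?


Given: B = 3 kHz, SNR = 20 dB
SNR linear = 10^(20/10) = 100
1 + SNR = 101
log2(101) = 6.6582114828
C = 3 * 1000 * 6.6582114828 = 19974.6344 bps
C = 19.974634 kbps -> 19.97 kbps (2 dp)

19.97


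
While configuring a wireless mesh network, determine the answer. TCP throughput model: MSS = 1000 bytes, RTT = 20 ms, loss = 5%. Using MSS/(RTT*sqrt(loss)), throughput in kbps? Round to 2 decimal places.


Given: MSS = 1000 bytes, RTT = 20 ms, loss = 5%
RTT in seconds = 20 / 1000 = 0.02
Loss rate = 5% = 0.05
sqrt(loss) = sqrt(0.05) = 0.223606797750
Throughput (bytes/s) = 1000 / (0.02 * 0.223606797750) = 223606.7977
Throughput (kbps) = 223606.7977 * 8 / 1000 = 1788.854382 -> 1788.85 kbps (2 dp)

1788.85


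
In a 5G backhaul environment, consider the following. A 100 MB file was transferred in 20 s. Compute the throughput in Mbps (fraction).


Given: file = 100 MB, time = 20 s
File in Mb = 100 * 8 = 800 Mb
Throughput = 800 / 20 Mbps
Throughput = 40 Mbps

40


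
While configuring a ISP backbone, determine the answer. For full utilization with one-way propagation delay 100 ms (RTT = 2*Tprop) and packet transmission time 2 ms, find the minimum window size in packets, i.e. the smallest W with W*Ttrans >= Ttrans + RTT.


Given: Ttrans = 2 ms, RTT = 200 ms (= 2 * Tprop, Tprop = 100 ms)
Time until first ACK returns = Ttrans + RTT = 2 + 200 = 202 ms
Need W * Ttrans >= Ttrans + RTT  ->  W >= (Ttrans + RTT) / Ttrans
(Ttrans + RTT) / Ttrans = 202 / 2 = 101
W_min = ceil(101) = 101

101


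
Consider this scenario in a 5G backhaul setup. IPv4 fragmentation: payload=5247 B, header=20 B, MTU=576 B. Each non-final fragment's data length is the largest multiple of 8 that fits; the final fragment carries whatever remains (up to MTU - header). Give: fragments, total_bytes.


Max data per non-final fragment = floor((MTU - header)/8)*8 = floor((576 - 20)/8)*8 = floor(556/8)*8 = 552 B
Final fragment needs no 8-byte alignment: it can carry up to MTU - header = 556 B
Non-final fragments needed = ceil((payload - 556) / 552) = ceil(4691/552) = ceil(8.4982) = 9
Number of fragments = 9 + 1 = 10
Fragment sizes (data): 9 * 552 B + 279 B (last, 279 <= 556 OK)
Total bytes sent = payload + n_frags * header = 5247 + 10*20 = 5247 + 200 = 5447 B

10, 5447


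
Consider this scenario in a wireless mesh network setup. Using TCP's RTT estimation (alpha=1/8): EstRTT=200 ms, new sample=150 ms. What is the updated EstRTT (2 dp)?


Given: EstRTT = 200 ms, SampleRTT = 150 ms, alpha = 1/8
New EstRTT = (1 - alpha) * EstRTT + alpha * SampleRTT
(7/8) * 200 = 175
(1/8) * 150 = 18.75
New EstRTT = 175 + 18.75 = 193.75 ms -> 193.75 ms (2 dp)

193.75


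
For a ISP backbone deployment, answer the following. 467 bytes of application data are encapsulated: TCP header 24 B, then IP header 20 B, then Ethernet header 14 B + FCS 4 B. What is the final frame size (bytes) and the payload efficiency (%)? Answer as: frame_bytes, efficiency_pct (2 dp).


TCP segment = 467 + 24 = 491 B
IP packet = 491 + 20 = 511 B
Ethernet frame = 511 + 14 + 4 = 529 B
Efficiency = app / frame = 467 / 529 = 0.882798 = 88.2798% -> 88.28% (2 dp)

529, 88.28


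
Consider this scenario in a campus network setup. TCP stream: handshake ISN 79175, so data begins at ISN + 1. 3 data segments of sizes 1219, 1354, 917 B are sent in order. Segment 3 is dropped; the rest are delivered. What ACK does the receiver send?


SYN uses sequence number 79175; first data byte = ISN + 1 = 79176.
Segment 1: SEQ = 79176, len = 1219 B, covers [79176, 80394]
Segment 2: SEQ = 80395, len = 1354 B, covers [80395, 81748]
Segment 3: SEQ = 81749, len = 917 B, covers [81749, 82665] [LOST]
In-order data received: bytes [79176, 81748] (segments 1..2).
Segment 3 missing -> gap begins at byte 81749.
Cumulative ACK = next expected in-order byte = 79176 + 1219 + 1354 = 81749

81749


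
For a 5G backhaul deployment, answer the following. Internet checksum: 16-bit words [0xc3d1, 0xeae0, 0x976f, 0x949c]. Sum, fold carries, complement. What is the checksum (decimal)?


Given words: [0xc3d1, 0xeae0, 0x976f, 0x949c]
Step 1: Sum all words
Raw sum = 50129 + 60128 + 38767 + 38044 = 187068
Step 2: Fold carry: (55996 + 2) = 55998
One's complement = ~55998 & 0xFFFF = 9537

9537


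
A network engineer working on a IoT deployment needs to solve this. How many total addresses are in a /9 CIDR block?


Given: CIDR prefix /9
Host bits = 32 - 9 = 23
Total addresses = 2^23 = 8388608

8388608


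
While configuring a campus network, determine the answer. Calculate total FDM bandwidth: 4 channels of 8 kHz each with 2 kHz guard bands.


Given: 4 channels, 8 kHz each, guard = 2 kHz
Channel bandwidth = 4 * 8 = 32 kHz
Guard bands = 3 gaps * 2 kHz = 6 kHz
Total = 32 + 6 = 38 kHz

38
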